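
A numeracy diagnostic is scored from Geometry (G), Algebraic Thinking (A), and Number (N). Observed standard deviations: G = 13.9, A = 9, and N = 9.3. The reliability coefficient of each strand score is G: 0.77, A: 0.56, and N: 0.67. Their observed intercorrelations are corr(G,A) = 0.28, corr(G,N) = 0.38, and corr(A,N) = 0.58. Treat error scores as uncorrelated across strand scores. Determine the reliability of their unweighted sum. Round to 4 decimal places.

0.8265

Var(G+A+N) = 13.9² + 9² + 9.3² + 2·[13.9·9·0.28 + 13.9·9.3·0.38 + 9·9.3·0.58] = 360.7 + 265.393 = 626.093.
With uncorrelated errors the cross-covariances are all true-score covariance, so they carry over unchanged; only the diagonal terms shrink to ρᵢσᵢ².
True-score variance = [13.9²·0.77 + 9²·0.56 + 9.3²·0.67] + 265.393 = 252.08 + 265.393 = 517.473.
Reliability = 517.473 / 626.093 = 0.8265.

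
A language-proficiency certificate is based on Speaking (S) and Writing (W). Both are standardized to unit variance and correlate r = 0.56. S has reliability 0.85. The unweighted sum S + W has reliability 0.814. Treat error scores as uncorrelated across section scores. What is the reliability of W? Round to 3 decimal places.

0.570

Var(S+W) = 2 + 2·0.56 = 3.120.
True-score variance = ρ_S + ρ_W + 2·0.56, so 0.814 = (0.85 + ρ_W + 1.12) / 3.120.
ρ_W = 0.814·3.120 − 0.85 − 1.12 = 0.570.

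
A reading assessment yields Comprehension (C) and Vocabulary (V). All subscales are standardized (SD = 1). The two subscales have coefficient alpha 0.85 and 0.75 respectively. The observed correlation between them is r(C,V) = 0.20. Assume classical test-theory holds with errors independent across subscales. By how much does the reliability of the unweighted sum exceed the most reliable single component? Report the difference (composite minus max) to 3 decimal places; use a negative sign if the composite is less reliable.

-0.017

Var(sum) = 2 + 0.4 = 2.4; true-score variance = 1.6 + 0.4 = 2; composite reliability = 0.8333.
Max component reliability = 0.8500.
Difference = 0.8333 − 0.8500 = -0.017.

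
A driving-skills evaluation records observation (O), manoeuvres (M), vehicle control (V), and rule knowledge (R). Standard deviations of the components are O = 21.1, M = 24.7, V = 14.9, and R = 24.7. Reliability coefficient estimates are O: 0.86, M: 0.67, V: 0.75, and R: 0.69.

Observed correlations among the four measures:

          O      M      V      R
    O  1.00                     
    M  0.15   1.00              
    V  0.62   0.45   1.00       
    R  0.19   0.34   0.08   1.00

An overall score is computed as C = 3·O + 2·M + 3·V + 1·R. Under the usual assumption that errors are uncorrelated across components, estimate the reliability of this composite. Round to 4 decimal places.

0.8798

Var(C) = 3²·21.1² + 2²·24.7² + 3²·14.9² + 24.7² + 2·[6·21.1·24.7·0.15 + 9·21.1·14.9·0.62 + 3·21.1·24.7·0.19 + 6·24.7·14.9·0.45 + 2·24.7·24.7·0.34 + 3·14.9·24.7·0.08] = 9055.43 + 8034.57 = 17090.
Because errors are independent across components, Cov(Tᵢ,Tⱼ) = Cov(Xᵢ,Xⱼ); the off-diagonal part of the true-score variance is the same as above.
True-score variance = [3²·21.1²·0.86 + 2²·24.7²·0.67 + 3²·14.9²·0.75 + 24.7²·0.69] + 8034.57 = 7000.5 + 8034.57 = 15035.1.
Reliability = 15035.1 / 17090 = 0.8798.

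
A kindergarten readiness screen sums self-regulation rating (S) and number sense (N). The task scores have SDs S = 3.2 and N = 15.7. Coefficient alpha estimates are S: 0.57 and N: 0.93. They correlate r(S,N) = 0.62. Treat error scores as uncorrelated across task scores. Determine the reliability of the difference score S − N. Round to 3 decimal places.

0.889

Var(S−N) = 3.2² + 15.7² − 2·3.2·15.7·0.62 = 256.73 − 62.2976 = 194.432.
With uncorrelated errors the cross-covariances are all true-score covariance, so they carry over unchanged; only the diagonal terms shrink to ρᵢσᵢ².
True-score variance = [3.2²·0.57 + 15.7²·0.93] − 62.2976 = 235.072 − 62.2976 = 172.775.
Reliability = 172.775 / 194.432 = 0.889.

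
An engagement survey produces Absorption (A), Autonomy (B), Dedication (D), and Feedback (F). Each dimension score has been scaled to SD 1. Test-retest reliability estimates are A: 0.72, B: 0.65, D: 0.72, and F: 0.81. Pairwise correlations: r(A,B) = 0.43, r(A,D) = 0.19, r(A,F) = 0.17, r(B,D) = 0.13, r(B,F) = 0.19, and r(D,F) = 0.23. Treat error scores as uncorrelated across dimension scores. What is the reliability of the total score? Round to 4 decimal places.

0.8353

Var(A+B+D+F) = 4 + 2·[0.43 + 0.19 + 0.17 + 0.13 + 0.19 + 0.23] = 4 + 2.68 = 6.68.
Under uncorrelated errors the observed covariances equal the true-score covariances, so only the own-variance terms attenuate.
True-score variance = [0.72 + 0.65 + 0.72 + 0.81] + 2.68 = 2.9 + 2.68 = 5.58.
Reliability = 5.58 / 6.68 = 0.8353.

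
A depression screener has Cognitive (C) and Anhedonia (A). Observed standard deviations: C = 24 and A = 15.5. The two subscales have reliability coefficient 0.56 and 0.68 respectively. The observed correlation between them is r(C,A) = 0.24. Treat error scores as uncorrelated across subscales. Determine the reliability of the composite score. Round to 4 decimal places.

0.6680

Var(C+A) = 24² + 15.5² + 2·[24·15.5·0.24] = 816.25 + 178.56 = 994.81.
Because errors are independent across components, Cov(Tᵢ,Tⱼ) = Cov(Xᵢ,Xⱼ); the off-diagonal part of the true-score variance is the same as above.
True-score variance = [24²·0.56 + 15.5²·0.68] + 178.56 = 485.93 + 178.56 = 664.49.
Reliability = 664.49 / 994.81 = 0.6680.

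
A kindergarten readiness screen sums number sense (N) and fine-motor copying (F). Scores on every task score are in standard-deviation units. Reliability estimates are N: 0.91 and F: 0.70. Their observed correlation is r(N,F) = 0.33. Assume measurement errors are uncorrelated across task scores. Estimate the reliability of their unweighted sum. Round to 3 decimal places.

Var(N+F) = 2 + 2·[0.33] = 2 + 0.66 = 2.66.
Under uncorrelated errors the observed covariances equal the true-score covariances, so only the own-variance terms attenuate.
True-score variance = [0.91 + 0.70] + 0.66 = 1.61 + 0.66 = 2.27.
Reliability = 2.27 / 2.66 = 0.853.

0.853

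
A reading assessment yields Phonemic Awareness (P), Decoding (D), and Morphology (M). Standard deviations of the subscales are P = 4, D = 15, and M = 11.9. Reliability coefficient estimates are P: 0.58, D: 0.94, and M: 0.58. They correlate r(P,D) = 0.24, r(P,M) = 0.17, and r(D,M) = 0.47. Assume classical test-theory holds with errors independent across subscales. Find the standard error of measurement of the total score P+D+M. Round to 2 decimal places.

8.93

Var(total) = 382.61 + 212.774 = 595.384.
True-score variance = 302.914 + 212.774 = 515.688, so reliability = 0.8661.
Error variance = 595.384 − 515.688 = 79.6962; SEM = √79.6962 = 8.93.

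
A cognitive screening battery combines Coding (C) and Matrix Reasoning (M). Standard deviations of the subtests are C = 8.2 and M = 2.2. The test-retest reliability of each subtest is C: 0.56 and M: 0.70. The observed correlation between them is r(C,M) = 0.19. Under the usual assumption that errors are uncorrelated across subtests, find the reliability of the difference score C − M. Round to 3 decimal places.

0.524

Var(C−M) = 8.2² + 2.2² − 2·8.2·2.2·0.19 = 72.08 − 6.8552 = 65.2248.
Under uncorrelated errors the observed covariances equal the true-score covariances, so only the own-variance terms attenuate.
True-score variance = [8.2²·0.56 + 2.2²·0.70] − 6.8552 = 41.0424 − 6.8552 = 34.1872.
Reliability = 34.1872 / 65.2248 = 0.524.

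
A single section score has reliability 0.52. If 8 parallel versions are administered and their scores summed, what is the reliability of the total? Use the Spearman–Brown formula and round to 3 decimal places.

0.897

ρ_k = kρ / (1 + (k−1)ρ) = 8·0.52 / (1 + 7·0.52) = 4.160 / 4.640 = 0.897.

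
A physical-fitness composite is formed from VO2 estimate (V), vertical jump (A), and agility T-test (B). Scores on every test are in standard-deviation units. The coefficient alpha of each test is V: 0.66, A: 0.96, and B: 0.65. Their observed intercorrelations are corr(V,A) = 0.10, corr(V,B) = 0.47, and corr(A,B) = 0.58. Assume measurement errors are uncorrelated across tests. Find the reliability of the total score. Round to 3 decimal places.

0.862

Var(V+A+B) = 3 + 2·[0.10 + 0.47 + 0.58] = 3 + 2.3 = 5.3.
With uncorrelated errors the cross-covariances are all true-score covariance, so they carry over unchanged; only the diagonal terms shrink to ρᵢσᵢ².
True-score variance = [0.66 + 0.96 + 0.65] + 2.3 = 2.27 + 2.3 = 4.57.
Reliability = 4.57 / 5.3 = 0.862.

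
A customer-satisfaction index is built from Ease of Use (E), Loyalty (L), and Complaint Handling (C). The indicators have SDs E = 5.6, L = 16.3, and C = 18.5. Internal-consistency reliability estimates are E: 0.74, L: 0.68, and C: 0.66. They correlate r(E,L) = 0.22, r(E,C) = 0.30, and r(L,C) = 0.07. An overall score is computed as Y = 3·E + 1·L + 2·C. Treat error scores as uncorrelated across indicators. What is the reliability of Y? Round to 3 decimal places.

Var(Y) = 3²·5.6² + 16.3² + 2²·18.5² + 2·[3·5.6·16.3·0.22 + 6·5.6·18.5·0.30 + 2·16.3·18.5·0.07] = 1916.93 + 577.884 = 2494.81.
With uncorrelated errors the cross-covariances are all true-score covariance, so they carry over unchanged; only the diagonal terms shrink to ρᵢσᵢ².
True-score variance = [3²·5.6²·0.74 + 16.3²·0.68 + 2²·18.5²·0.66] + 577.884 = 1293.07 + 577.884 = 1870.95.
Reliability = 1870.95 / 2494.81 = 0.750.

0.750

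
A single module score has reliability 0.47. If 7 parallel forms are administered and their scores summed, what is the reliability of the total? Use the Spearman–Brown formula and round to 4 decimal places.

ρ_k = kρ / (1 + (k−1)ρ) = 7·0.47 / (1 + 6·0.47) = 3.290 / 3.820 = 0.8613.

0.8613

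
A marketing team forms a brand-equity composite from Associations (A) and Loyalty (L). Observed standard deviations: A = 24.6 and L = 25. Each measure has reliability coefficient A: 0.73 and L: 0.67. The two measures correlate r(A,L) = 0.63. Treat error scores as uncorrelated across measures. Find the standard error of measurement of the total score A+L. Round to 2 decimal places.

19.23

Var(total) = 1230.16 + 774.9 = 2005.06.
True-score variance = 860.517 + 774.9 = 1635.42, so reliability = 0.8156.
Error variance = 2005.06 − 1635.42 = 369.643; SEM = √369.643 = 19.23.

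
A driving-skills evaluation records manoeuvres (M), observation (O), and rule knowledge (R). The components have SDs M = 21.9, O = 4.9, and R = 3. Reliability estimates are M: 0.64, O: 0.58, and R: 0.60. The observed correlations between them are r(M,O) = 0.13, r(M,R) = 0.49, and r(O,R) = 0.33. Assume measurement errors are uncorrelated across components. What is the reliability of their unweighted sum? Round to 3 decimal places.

0.697

Var(M+O+R) = 21.9² + 4.9² + 3² + 2·[21.9·4.9·0.13 + 21.9·3·0.49 + 4.9·3·0.33] = 512.62 + 101.989 = 614.609.
Under uncorrelated errors the observed covariances equal the true-score covariances, so only the own-variance terms attenuate.
True-score variance = [21.9²·0.64 + 4.9²·0.58 + 3²·0.60] + 101.989 = 326.276 + 101.989 = 428.265.
Reliability = 428.265 / 614.609 = 0.697.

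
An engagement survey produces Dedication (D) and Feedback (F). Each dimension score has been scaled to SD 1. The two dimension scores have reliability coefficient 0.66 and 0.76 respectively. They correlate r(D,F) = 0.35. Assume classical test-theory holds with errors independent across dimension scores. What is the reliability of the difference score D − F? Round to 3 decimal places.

0.554

Var(D−F) = 1 + 1 − 2·0.35 = 2 − 0.7 = 1.3.
Under uncorrelated errors the observed covariances equal the true-score covariances, so only the own-variance terms attenuate.
True-score variance = [0.66 + 0.76] − 0.7 = 1.42 − 0.7 = 0.72.
Reliability = 0.72 / 1.3 = 0.554.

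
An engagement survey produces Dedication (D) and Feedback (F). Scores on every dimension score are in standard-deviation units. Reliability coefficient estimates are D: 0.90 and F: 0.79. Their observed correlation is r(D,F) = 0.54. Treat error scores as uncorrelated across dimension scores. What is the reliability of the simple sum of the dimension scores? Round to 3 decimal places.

Var(D+F) = 2 + 2·[0.54] = 2 + 1.08 = 3.08.
Because errors are independent across components, Cov(Tᵢ,Tⱼ) = Cov(Xᵢ,Xⱼ); the off-diagonal part of the true-score variance is the same as above.
True-score variance = [0.90 + 0.79] + 1.08 = 1.69 + 1.08 = 2.77.
Reliability = 2.77 / 3.08 = 0.899.

0.899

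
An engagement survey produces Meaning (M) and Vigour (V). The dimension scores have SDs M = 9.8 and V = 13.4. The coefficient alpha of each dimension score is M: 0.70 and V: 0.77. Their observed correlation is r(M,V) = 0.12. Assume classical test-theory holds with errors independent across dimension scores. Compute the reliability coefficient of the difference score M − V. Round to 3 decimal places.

Var(M−V) = 9.8² + 13.4² − 2·9.8·13.4·0.12 = 275.6 − 31.5168 = 244.083.
Because errors are independent across components, Cov(Tᵢ,Tⱼ) = Cov(Xᵢ,Xⱼ); the off-diagonal part of the true-score variance is the same as above.
True-score variance = [9.8²·0.70 + 13.4²·0.77] − 31.5168 = 205.489 − 31.5168 = 173.972.
Reliability = 173.972 / 244.083 = 0.713.

0.713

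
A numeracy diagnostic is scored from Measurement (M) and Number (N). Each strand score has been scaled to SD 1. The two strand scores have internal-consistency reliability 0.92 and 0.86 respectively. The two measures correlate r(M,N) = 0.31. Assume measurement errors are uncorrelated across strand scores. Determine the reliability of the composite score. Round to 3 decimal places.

Var(M+N) = 2 + 2·[0.31] = 2 + 0.62 = 2.62.
Under uncorrelated errors the observed covariances equal the true-score covariances, so only the own-variance terms attenuate.
True-score variance = [0.92 + 0.86] + 0.62 = 1.78 + 0.62 = 2.4.
Reliability = 2.4 / 2.62 = 0.916.

0.916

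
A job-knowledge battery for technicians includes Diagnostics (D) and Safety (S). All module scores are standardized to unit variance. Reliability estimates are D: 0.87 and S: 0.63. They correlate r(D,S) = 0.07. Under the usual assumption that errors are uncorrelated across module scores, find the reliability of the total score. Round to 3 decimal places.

Var(D+S) = 2 + 2·[0.07] = 2 + 0.14 = 2.14.
Under uncorrelated errors the observed covariances equal the true-score covariances, so only the own-variance terms attenuate.
True-score variance = [0.87 + 0.63] + 0.14 = 1.5 + 0.14 = 1.64.
Reliability = 1.64 / 2.14 = 0.766.

0.766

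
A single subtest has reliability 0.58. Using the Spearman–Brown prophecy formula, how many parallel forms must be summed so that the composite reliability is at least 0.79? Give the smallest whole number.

3

k ≥ ρ*(1−ρ₁)/(ρ₁(1−ρ*)) = 0.79·0.42 / (0.58·0.21) = 2.724.
Smallest integer k = 3.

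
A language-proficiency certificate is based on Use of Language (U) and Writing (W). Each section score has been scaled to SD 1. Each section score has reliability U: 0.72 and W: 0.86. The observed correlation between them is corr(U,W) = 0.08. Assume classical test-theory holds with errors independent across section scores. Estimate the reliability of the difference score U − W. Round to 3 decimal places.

Var(U−W) = 1 + 1 − 2·0.08 = 2 − 0.16 = 1.84.
Under uncorrelated errors the observed covariances equal the true-score covariances, so only the own-variance terms attenuate.
True-score variance = [0.72 + 0.86] − 0.16 = 1.58 − 0.16 = 1.42.
Reliability = 1.42 / 1.84 = 0.772.

0.772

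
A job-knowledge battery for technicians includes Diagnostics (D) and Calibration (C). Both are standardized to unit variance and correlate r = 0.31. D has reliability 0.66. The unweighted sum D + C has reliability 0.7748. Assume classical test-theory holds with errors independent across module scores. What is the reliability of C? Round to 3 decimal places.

Var(D+C) = 2 + 2·0.31 = 2.620.
True-score variance = ρ_D + ρ_C + 2·0.31, so 0.7748 = (0.66 + ρ_C + 0.62) / 2.620.
ρ_C = 0.7748·2.620 − 0.66 − 0.62 = 0.750.

0.750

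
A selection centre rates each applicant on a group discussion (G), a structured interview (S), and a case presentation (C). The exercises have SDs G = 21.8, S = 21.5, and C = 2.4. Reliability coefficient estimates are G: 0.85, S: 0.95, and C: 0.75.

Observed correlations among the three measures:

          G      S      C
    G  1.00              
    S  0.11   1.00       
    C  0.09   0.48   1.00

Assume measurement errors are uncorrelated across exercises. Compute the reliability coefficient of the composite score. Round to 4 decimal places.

Var(G+S+C) = 21.8² + 21.5² + 2.4² + 2·[21.8·21.5·0.11 + 21.8·2.4·0.09 + 21.5·2.4·0.48] = 943.25 + 162.068 = 1105.32.
Because errors are independent across components, Cov(Tᵢ,Tⱼ) = Cov(Xᵢ,Xⱼ); the off-diagonal part of the true-score variance is the same as above.
True-score variance = [21.8²·0.85 + 21.5²·0.95 + 2.4²·0.75] + 162.068 = 847.412 + 162.068 = 1009.48.
Reliability = 1009.48 / 1105.32 = 0.9133.

0.9133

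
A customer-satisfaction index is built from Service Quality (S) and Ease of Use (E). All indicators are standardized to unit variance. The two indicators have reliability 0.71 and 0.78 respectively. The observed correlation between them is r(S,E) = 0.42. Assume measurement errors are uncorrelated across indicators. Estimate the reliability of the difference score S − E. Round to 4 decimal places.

Var(S−E) = 1 + 1 − 2·0.42 = 2 − 0.84 = 1.16.
Because errors are independent across components, Cov(Tᵢ,Tⱼ) = Cov(Xᵢ,Xⱼ); the off-diagonal part of the true-score variance is the same as above.
True-score variance = [0.71 + 0.78] − 0.84 = 1.49 − 0.84 = 0.65.
Reliability = 0.65 / 1.16 = 0.5603.

0.5603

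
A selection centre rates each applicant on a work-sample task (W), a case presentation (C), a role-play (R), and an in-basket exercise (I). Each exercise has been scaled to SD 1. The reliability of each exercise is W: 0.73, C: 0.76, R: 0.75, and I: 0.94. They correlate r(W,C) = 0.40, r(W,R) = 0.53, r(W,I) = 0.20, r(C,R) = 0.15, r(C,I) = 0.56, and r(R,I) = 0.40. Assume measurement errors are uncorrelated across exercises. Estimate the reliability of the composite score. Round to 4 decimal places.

Var(W+C+R+I) = 4 + 2·[0.40 + 0.53 + 0.20 + 0.15 + 0.56 + 0.40] = 4 + 4.48 = 8.48.
Under uncorrelated errors the observed covariances equal the true-score covariances, so only the own-variance terms attenuate.
True-score variance = [0.73 + 0.76 + 0.75 + 0.94] + 4.48 = 3.18 + 4.48 = 7.66.
Reliability = 7.66 / 8.48 = 0.9033.

0.9033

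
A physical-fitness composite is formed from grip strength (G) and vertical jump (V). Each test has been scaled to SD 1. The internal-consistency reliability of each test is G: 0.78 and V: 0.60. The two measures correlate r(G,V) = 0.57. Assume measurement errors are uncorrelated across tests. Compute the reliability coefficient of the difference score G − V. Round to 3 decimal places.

0.279

Var(G−V) = 1 + 1 − 2·0.57 = 2 − 1.14 = 0.86.
Under uncorrelated errors the observed covariances equal the true-score covariances, so only the own-variance terms attenuate.
True-score variance = [0.78 + 0.60] − 1.14 = 1.38 − 1.14 = 0.24.
Reliability = 0.24 / 0.86 = 0.279.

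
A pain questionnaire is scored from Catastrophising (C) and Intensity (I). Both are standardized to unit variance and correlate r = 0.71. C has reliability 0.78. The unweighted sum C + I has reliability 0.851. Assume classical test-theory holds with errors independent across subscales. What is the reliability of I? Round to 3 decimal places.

Var(C+I) = 2 + 2·0.71 = 3.420.
True-score variance = ρ_C + ρ_I + 2·0.71, so 0.851 = (0.78 + ρ_I + 1.42) / 3.420.
ρ_I = 0.851·3.420 − 0.78 − 1.42 = 0.710.

0.710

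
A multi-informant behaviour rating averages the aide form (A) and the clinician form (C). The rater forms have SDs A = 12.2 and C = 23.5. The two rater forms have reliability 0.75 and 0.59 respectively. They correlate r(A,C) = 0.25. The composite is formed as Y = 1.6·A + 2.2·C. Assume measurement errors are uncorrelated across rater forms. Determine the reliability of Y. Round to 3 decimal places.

0.665

Var(Y) = 1.6²·12.2² + 2.2²·23.5² + 2·[3.52·12.2·23.5·0.25] = 3053.92 + 504.592 = 3558.51.
With uncorrelated errors the cross-covariances are all true-score covariance, so they carry over unchanged; only the diagonal terms shrink to ρᵢσᵢ².
True-score variance = [1.6²·12.2²·0.75 + 2.2²·23.5²·0.59] + 504.592 = 1862.78 + 504.592 = 2367.37.
Reliability = 2367.37 / 3558.51 = 0.665.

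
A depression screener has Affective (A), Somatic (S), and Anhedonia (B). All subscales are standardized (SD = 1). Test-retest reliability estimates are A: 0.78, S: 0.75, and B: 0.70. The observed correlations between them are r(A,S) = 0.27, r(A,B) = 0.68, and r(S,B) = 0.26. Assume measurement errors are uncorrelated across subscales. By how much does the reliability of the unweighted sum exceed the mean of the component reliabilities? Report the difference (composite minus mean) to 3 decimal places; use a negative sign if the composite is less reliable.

0.115

Var(sum) = 3 + 2.42 = 5.42; true-score variance = 2.23 + 2.42 = 4.65; composite reliability = 0.8579.
Mean component reliability = 0.7433.
Difference = 0.8579 − 0.7433 = 0.115.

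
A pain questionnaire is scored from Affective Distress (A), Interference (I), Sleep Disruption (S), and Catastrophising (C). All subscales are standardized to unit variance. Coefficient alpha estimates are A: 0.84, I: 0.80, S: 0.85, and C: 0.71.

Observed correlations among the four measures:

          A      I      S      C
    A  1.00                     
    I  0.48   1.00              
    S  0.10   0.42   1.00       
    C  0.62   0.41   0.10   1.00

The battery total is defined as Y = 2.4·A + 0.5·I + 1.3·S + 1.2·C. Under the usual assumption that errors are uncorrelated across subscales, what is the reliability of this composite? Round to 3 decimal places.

Var(Y) = 2.4² + 0.5² + 1.3² + 1.2² + 2·[1.2·0.48 + 3.12·0.10 + 2.88·0.62 + 0.65·0.42 + 0.6·0.41 + 1.56·0.10] = 9.14 + 6.6972 = 15.8372.
Under uncorrelated errors the observed covariances equal the true-score covariances, so only the own-variance terms attenuate.
True-score variance = [2.4²·0.84 + 0.5²·0.80 + 1.3²·0.85 + 1.2²·0.71] + 6.6972 = 7.4973 + 6.6972 = 14.1945.
Reliability = 14.1945 / 15.8372 = 0.896.

0.896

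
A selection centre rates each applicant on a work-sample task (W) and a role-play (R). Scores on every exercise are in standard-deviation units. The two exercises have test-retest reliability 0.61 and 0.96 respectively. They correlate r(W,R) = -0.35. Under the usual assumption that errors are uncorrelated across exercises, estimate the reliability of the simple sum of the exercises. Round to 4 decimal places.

0.6692

Var(W+R) = 2 + 2·[(-0.35)] = 2 − 0.7 = 1.3.
With uncorrelated errors the cross-covariances are all true-score covariance, so they carry over unchanged; only the diagonal terms shrink to ρᵢσᵢ².
True-score variance = [0.61 + 0.96] − 0.7 = 1.57 − 0.7 = 0.87.
Reliability = 0.87 / 1.3 = 0.6692.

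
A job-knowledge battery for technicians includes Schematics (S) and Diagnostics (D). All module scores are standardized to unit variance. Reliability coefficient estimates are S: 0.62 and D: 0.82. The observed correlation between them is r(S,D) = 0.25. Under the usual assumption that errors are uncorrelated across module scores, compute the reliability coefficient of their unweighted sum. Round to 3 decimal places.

0.776

Var(S+D) = 2 + 2·[0.25] = 2 + 0.5 = 2.5.
With uncorrelated errors the cross-covariances are all true-score covariance, so they carry over unchanged; only the diagonal terms shrink to ρᵢσᵢ².
True-score variance = [0.62 + 0.82] + 0.5 = 1.44 + 0.5 = 1.94.
Reliability = 1.94 / 2.5 = 0.776.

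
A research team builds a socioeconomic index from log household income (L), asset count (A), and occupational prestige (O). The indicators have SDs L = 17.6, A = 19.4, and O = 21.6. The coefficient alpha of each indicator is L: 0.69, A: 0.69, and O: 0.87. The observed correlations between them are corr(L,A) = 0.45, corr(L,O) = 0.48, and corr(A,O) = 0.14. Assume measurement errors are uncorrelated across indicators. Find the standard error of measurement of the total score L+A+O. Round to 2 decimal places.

16.53

Var(total) = 1152.68 + 789.581 = 1942.26.
True-score variance = 879.33 + 789.581 = 1668.91, so reliability = 0.8593.
Error variance = 1942.26 − 1668.91 = 273.35; SEM = √273.35 = 16.53.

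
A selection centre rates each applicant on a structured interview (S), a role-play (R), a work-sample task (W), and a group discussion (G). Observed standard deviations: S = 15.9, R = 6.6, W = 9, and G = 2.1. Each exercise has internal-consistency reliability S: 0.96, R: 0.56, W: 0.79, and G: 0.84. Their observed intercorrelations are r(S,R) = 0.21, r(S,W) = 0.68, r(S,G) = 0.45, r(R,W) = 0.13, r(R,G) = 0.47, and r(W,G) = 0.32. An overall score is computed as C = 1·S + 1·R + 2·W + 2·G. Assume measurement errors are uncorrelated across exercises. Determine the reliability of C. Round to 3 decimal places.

0.919

Var(C) = 15.9² + 6.6² + 2²·9² + 2²·2.1² + 2·[15.9·6.6·0.21 + 2·15.9·9·0.68 + 2·15.9·2.1·0.45 + 2·6.6·9·0.13 + 2·6.6·2.1·0.47 + 4·9·2.1·0.32] = 638.01 + 598.738 = 1236.75.
With uncorrelated errors the cross-covariances are all true-score covariance, so they carry over unchanged; only the diagonal terms shrink to ρᵢσᵢ².
True-score variance = [15.9²·0.96 + 6.6²·0.56 + 2²·9²·0.79 + 2²·2.1²·0.84] + 598.738 = 537.869 + 598.738 = 1136.61.
Reliability = 1136.61 / 1236.75 = 0.919.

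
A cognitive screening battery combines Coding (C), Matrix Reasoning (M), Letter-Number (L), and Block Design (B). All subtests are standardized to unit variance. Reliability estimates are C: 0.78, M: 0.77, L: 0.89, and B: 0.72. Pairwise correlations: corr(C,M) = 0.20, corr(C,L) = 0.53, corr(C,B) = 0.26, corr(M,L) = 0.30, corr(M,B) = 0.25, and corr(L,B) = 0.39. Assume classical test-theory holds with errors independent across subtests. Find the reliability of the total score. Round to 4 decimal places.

Var(C+M+L+B) = 4 + 2·[0.20 + 0.53 + 0.26 + 0.30 + 0.25 + 0.39] = 4 + 3.86 = 7.86.
Under uncorrelated errors the observed covariances equal the true-score covariances, so only the own-variance terms attenuate.
True-score variance = [0.78 + 0.77 + 0.89 + 0.72] + 3.86 = 3.16 + 3.86 = 7.02.
Reliability = 7.02 / 7.86 = 0.8931.

0.8931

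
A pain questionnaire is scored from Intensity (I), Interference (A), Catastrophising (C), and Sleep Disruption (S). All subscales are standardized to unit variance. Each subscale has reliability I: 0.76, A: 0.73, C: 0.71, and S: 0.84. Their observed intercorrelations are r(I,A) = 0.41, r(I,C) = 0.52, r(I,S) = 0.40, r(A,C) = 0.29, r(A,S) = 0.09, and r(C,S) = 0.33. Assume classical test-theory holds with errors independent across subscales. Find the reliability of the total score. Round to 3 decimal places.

Var(I+A+C+S) = 4 + 2·[0.41 + 0.52 + 0.40 + 0.29 + 0.09 + 0.33] = 4 + 4.08 = 8.08.
Under uncorrelated errors the observed covariances equal the true-score covariances, so only the own-variance terms attenuate.
True-score variance = [0.76 + 0.73 + 0.71 + 0.84] + 4.08 = 3.04 + 4.08 = 7.12.
Reliability = 7.12 / 8.08 = 0.881.

0.881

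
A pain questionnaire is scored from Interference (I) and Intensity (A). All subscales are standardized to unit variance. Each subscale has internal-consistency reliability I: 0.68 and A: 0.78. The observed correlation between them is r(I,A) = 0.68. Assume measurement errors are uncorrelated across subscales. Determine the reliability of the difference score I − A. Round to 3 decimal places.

Var(I−A) = 1 + 1 − 2·0.68 = 2 − 1.36 = 0.64.
Under uncorrelated errors the observed covariances equal the true-score covariances, so only the own-variance terms attenuate.
True-score variance = [0.68 + 0.78] − 1.36 = 1.46 − 1.36 = 0.1.
Reliability = 0.1 / 0.64 = 0.156.

0.156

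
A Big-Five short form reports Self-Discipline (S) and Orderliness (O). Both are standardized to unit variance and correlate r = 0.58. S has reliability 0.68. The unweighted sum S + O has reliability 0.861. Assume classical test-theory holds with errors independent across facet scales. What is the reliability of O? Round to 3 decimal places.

0.881

Var(S+O) = 2 + 2·0.58 = 3.160.
True-score variance = ρ_S + ρ_O + 2·0.58, so 0.861 = (0.68 + ρ_O + 1.16) / 3.160.
ρ_O = 0.861·3.160 − 0.68 − 1.16 = 0.881.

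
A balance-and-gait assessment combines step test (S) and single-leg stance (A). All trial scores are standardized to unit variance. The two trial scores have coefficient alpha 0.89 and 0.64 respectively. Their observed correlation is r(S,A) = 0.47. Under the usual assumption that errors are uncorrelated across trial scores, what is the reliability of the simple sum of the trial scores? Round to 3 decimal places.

Var(S+A) = 2 + 2·[0.47] = 2 + 0.94 = 2.94.
With uncorrelated errors the cross-covariances are all true-score covariance, so they carry over unchanged; only the diagonal terms shrink to ρᵢσᵢ².
True-score variance = [0.89 + 0.64] + 0.94 = 1.53 + 0.94 = 2.47.
Reliability = 2.47 / 2.94 = 0.840.

0.840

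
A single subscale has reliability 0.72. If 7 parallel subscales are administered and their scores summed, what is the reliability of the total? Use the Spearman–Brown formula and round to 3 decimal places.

ρ_k = kρ / (1 + (k−1)ρ) = 7·0.72 / (1 + 6·0.72) = 5.040 / 5.320 = 0.947.

0.947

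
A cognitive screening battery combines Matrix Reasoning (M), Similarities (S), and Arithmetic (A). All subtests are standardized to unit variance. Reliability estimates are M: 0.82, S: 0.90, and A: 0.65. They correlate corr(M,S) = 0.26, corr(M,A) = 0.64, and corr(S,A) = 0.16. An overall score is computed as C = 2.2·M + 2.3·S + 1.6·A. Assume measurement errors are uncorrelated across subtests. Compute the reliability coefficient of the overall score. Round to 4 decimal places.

Var(C) = 2.2² + 2.3² + 1.6² + 2·[5.06·0.26 + 3.52·0.64 + 3.68·0.16] = 12.69 + 8.3144 = 21.0044.
Under uncorrelated errors the observed covariances equal the true-score covariances, so only the own-variance terms attenuate.
True-score variance = [2.2²·0.82 + 2.3²·0.90 + 1.6²·0.65] + 8.3144 = 10.3938 + 8.3144 = 18.7082.
Reliability = 18.7082 / 21.0044 = 0.8907.

0.8907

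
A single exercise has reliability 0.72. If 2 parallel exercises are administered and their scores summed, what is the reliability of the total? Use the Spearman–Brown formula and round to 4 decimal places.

ρ_k = kρ / (1 + (k−1)ρ) = 2·0.72 / (1 + 1·0.72) = 1.440 / 1.720 = 0.8372.

0.8372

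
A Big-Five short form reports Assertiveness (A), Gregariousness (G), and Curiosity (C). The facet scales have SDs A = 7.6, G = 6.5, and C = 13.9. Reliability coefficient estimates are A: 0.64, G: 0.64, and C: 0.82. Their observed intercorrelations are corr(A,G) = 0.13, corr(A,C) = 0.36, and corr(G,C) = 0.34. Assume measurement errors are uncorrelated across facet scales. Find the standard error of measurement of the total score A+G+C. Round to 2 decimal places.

Var(total) = 293.22 + 150.343 = 443.563.
True-score variance = 222.439 + 150.343 = 372.781, so reliability = 0.8404.
Error variance = 443.563 − 372.781 = 70.7814; SEM = √70.7814 = 8.41.

8.41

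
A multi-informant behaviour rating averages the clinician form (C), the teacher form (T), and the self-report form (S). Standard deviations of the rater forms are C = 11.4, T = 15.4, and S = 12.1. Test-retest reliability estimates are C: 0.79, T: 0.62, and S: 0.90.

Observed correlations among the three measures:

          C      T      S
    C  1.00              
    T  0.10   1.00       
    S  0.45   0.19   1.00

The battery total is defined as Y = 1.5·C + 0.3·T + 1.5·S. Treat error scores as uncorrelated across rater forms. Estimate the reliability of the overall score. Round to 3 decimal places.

Var(Y) = 1.5²·11.4² + 0.3²·15.4² + 1.5²·12.1² + 2·[0.45·11.4·15.4·0.10 + 2.25·11.4·12.1·0.45 + 0.45·15.4·12.1·0.19] = 643.177 + 326.993 = 970.17.
With uncorrelated errors the cross-covariances are all true-score covariance, so they carry over unchanged; only the diagonal terms shrink to ρᵢσᵢ².
True-score variance = [1.5²·11.4²·0.79 + 0.3²·15.4²·0.62 + 1.5²·12.1²·0.90] + 326.993 = 540.718 + 326.993 = 867.711.
Reliability = 867.711 / 970.17 = 0.894.

0.894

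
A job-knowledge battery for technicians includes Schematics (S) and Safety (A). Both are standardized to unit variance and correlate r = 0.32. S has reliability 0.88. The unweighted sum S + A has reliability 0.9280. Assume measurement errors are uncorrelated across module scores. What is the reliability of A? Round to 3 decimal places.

Var(S+A) = 2 + 2·0.32 = 2.640.
True-score variance = ρ_S + ρ_A + 2·0.32, so 0.9280 = (0.88 + ρ_A + 0.64) / 2.640.
ρ_A = 0.9280·2.640 − 0.88 − 0.64 = 0.930.

0.930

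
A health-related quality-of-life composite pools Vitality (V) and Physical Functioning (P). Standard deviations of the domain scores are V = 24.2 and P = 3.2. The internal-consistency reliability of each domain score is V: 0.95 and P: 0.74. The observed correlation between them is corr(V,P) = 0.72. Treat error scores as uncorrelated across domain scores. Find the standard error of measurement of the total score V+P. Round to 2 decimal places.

5.65

Var(total) = 595.88 + 111.514 = 707.394.
True-score variance = 563.936 + 111.514 = 675.449, so reliability = 0.9548.
Error variance = 707.394 − 675.449 = 31.9444; SEM = √31.9444 = 5.65.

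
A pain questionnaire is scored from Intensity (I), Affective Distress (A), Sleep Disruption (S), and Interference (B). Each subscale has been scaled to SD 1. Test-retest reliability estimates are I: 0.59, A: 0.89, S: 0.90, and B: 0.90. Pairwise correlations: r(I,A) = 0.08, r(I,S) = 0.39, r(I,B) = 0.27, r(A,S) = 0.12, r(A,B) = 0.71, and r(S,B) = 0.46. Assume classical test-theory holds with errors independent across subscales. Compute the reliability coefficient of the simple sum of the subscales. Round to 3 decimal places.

0.911

Var(I+A+S+B) = 4 + 2·[0.08 + 0.39 + 0.27 + 0.12 + 0.71 + 0.46] = 4 + 4.06 = 8.06.
With uncorrelated errors the cross-covariances are all true-score covariance, so they carry over unchanged; only the diagonal terms shrink to ρᵢσᵢ².
True-score variance = [0.59 + 0.89 + 0.90 + 0.90] + 4.06 = 3.28 + 4.06 = 7.34.
Reliability = 7.34 / 8.06 = 0.911.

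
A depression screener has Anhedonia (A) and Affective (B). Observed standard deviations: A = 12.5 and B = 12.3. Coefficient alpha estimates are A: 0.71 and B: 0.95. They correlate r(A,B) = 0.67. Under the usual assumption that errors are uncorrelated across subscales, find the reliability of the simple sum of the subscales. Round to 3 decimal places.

0.897

Var(A+B) = 12.5² + 12.3² + 2·[12.5·12.3·0.67] = 307.54 + 206.025 = 513.565.
Because errors are independent across components, Cov(Tᵢ,Tⱼ) = Cov(Xᵢ,Xⱼ); the off-diagonal part of the true-score variance is the same as above.
True-score variance = [12.5²·0.71 + 12.3²·0.95] + 206.025 = 254.663 + 206.025 = 460.688.
Reliability = 460.688 / 513.565 = 0.897.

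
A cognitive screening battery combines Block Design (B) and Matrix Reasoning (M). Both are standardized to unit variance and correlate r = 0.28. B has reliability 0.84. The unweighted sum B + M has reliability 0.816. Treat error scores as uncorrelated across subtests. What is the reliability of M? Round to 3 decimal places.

0.689

Var(B+M) = 2 + 2·0.28 = 2.560.
True-score variance = ρ_B + ρ_M + 2·0.28, so 0.816 = (0.84 + ρ_M + 0.56) / 2.560.
ρ_M = 0.816·2.560 − 0.84 − 0.56 = 0.689.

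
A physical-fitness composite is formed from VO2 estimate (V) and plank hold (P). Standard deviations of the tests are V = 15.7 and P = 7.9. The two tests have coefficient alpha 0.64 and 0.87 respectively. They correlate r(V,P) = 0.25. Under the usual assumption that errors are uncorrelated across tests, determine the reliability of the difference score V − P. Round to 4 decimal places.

0.6077

Var(V−P) = 15.7² + 7.9² − 2·15.7·7.9·0.25 = 308.9 − 62.015 = 246.885.
With uncorrelated errors the cross-covariances are all true-score covariance, so they carry over unchanged; only the diagonal terms shrink to ρᵢσᵢ².
True-score variance = [15.7²·0.64 + 7.9²·0.87] − 62.015 = 212.05 − 62.015 = 150.035.
Reliability = 150.035 / 246.885 = 0.6077.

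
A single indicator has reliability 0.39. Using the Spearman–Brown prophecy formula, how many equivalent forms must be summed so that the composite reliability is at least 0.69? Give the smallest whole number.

k ≥ ρ*(1−ρ₁)/(ρ₁(1−ρ*)) = 0.69·0.61 / (0.39·0.31) = 3.481.
Smallest integer k = 4.

4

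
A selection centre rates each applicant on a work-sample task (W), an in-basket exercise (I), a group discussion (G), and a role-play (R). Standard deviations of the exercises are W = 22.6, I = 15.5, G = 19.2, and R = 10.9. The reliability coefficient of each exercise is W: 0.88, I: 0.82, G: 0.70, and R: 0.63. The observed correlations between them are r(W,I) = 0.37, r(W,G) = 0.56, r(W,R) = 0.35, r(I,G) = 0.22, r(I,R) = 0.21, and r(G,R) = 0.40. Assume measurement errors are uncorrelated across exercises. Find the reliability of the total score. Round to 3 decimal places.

0.897

Var(W+I+G+R) = 22.6² + 15.5² + 19.2² + 10.9² + 2·[22.6·15.5·0.37 + 22.6·19.2·0.56 + 22.6·10.9·0.35 + 15.5·19.2·0.22 + 15.5·10.9·0.21 + 19.2·10.9·0.40] = 1238.46 + 1286.98 = 2525.44.
Under uncorrelated errors the observed covariances equal the true-score covariances, so only the own-variance terms attenuate.
True-score variance = [22.6²·0.88 + 15.5²·0.82 + 19.2²·0.70 + 10.9²·0.63] + 1286.98 = 979.372 + 1286.98 = 2266.35.
Reliability = 2266.35 / 2525.44 = 0.897.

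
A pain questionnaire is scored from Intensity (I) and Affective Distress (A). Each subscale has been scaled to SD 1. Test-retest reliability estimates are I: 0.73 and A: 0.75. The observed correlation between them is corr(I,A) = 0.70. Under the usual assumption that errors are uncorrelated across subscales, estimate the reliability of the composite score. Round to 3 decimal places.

0.847

Var(I+A) = 2 + 2·[0.70] = 2 + 1.4 = 3.4.
Under uncorrelated errors the observed covariances equal the true-score covariances, so only the own-variance terms attenuate.
True-score variance = [0.73 + 0.75] + 1.4 = 1.48 + 1.4 = 2.88.
Reliability = 2.88 / 3.4 = 0.847.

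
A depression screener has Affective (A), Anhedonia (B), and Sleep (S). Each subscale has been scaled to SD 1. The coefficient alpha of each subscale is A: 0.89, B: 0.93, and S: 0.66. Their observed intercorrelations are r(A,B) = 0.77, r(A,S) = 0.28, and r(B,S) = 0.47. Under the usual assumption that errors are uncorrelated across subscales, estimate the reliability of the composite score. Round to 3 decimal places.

0.914

Var(A+B+S) = 3 + 2·[0.77 + 0.28 + 0.47] = 3 + 3.04 = 6.04.
With uncorrelated errors the cross-covariances are all true-score covariance, so they carry over unchanged; only the diagonal terms shrink to ρᵢσᵢ².
True-score variance = [0.89 + 0.93 + 0.66] + 3.04 = 2.48 + 3.04 = 5.52.
Reliability = 5.52 / 6.04 = 0.914.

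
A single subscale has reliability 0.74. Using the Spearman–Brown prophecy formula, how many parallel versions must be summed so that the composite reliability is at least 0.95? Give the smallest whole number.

k ≥ ρ*(1−ρ₁)/(ρ₁(1−ρ*)) = 0.95·0.26 / (0.74·0.05) = 6.676.
Smallest integer k = 7.

7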